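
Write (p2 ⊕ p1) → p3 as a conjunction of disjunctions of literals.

(¬p2 ∨ p1 ∨ p3) ∧ (¬p1 ∨ p2 ∨ p3)

(p2 ⊕ p1) → p3
≡ ¬(p2 ⊕ p1) ∨ p3   [eliminate →]
≡ ¬((p2 ∨ p1) ∧ ¬(p2 ∧ p1)) ∨ p3   [expand ⊕]
≡ ¬(p2 ∨ p1) ∨ ¬¬(p2 ∧ p1) ∨ p3   [De Morgan]
≡ (¬p2 ∧ ¬p1) ∨ ¬¬(p2 ∧ p1) ∨ p3   [De Morgan]
≡ (¬p2 ∧ ¬p1) ∨ (p2 ∧ p1) ∨ p3   [double negation]
≡ (¬p2 ∨ p2 ∨ p3) ∧ (¬p2 ∨ p1 ∨ p3) ∧ (¬p1 ∨ p2 ∨ p3) ∧ (¬p1 ∨ p1 ∨ p3)   [distribute ∨ over ∧]
≡ (¬p2 ∨ p1 ∨ p3) ∧ (¬p1 ∨ p2 ∨ p3)   [simplify]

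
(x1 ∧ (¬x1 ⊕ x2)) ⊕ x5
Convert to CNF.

(x1 ∨ x5) ∧ (¬x1 ∨ x2 ∨ x5) ∧ (¬x1 ∨ ¬x2 ∨ ¬x5)

(x1 ∧ (¬x1 ⊕ x2)) ⊕ x5
⇔ ((x1 ∧ (¬x1 ⊕ x2)) ∨ x5) ∧ ¬(x1 ∧ (¬x1 ⊕ x2) ∧ x5)
⇔ ((x1 ∧ (¬x1 ∨ x2) ∧ ¬(¬x1 ∧ x2)) ∨ x5) ∧ ¬(x1 ∧ (¬x1 ⊕ x2) ∧ x5)
⇔ ((x1 ∧ (¬x1 ∨ x2) ∧ ¬(¬x1 ∧ x2)) ∨ x5) ∧ ¬(x1 ∧ (¬x1 ∨ x2) ∧ ¬(¬x1 ∧ x2) ∧ x5)
⇔ ((x1 ∧ (¬x1 ∨ x2) ∧ (¬¬x1 ∨ ¬x2)) ∨ x5) ∧ ¬(x1 ∧ (¬x1 ∨ x2) ∧ ¬(¬x1 ∧ x2) ∧ x5)
⇔ ((x1 ∧ (¬x1 ∨ x2) ∧ (x1 ∨ ¬x2)) ∨ x5) ∧ ¬(x1 ∧ (¬x1 ∨ x2) ∧ ¬(¬x1 ∧ x2) ∧ x5)
⇔ ((x1 ∧ (¬x1 ∨ x2) ∧ (x1 ∨ ¬x2)) ∨ x5) ∧ (¬x1 ∨ ¬(¬x1 ∨ x2) ∨ ¬¬(¬x1 ∧ x2) ∨ ¬x5)
⇔ ((x1 ∧ (¬x1 ∨ x2) ∧ (x1 ∨ ¬x2)) ∨ x5) ∧ (¬x1 ∨ (¬¬x1 ∧ ¬x2) ∨ ¬¬(¬x1 ∧ x2) ∨ ¬x5)
⇔ ((x1 ∧ (¬x1 ∨ x2) ∧ (x1 ∨ ¬x2)) ∨ x5) ∧ (¬x1 ∨ (x1 ∧ ¬x2) ∨ ¬¬(¬x1 ∧ x2) ∨ ¬x5)
⇔ ((x1 ∧ (¬x1 ∨ x2) ∧ (x1 ∨ ¬x2)) ∨ x5) ∧ (¬x1 ∨ (x1 ∧ ¬x2) ∨ (¬x1 ∧ x2) ∨ ¬x5)
⇔ (x1 ∨ x5) ∧ (¬x1 ∨ x2 ∨ x5) ∧ (x1 ∨ ¬x2 ∨ x5) ∧ (¬x1 ∨ x1 ∨ ¬x1 ∨ ¬x5) ∧ (¬x1 ∨ x1 ∨ x2 ∨ ¬x5) ∧ (¬x1 ∨ ¬x2 ∨ ¬x1 ∨ ¬x5) ∧ (¬x1 ∨ ¬x2 ∨ x2 ∨ ¬x5)
⇔ (x1 ∨ x5) ∧ (¬x1 ∨ x2 ∨ x5) ∧ (¬x1 ∨ ¬x2 ∨ ¬x5)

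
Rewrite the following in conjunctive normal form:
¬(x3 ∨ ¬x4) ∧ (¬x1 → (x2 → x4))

¬x3 ∧ x4

¬(x3 ∨ ¬x4) ∧ (¬x1 → (x2 → x4))
≡ ¬(x3 ∨ ¬x4) ∧ (¬¬x1 ∨ (x2 → x4))   [eliminate →]
≡ ¬(x3 ∨ ¬x4) ∧ (¬¬x1 ∨ ¬x2 ∨ x4)   [eliminate →]
≡ ¬x3 ∧ ¬¬x4 ∧ (¬¬x1 ∨ ¬x2 ∨ x4)   [De Morgan]
≡ ¬x3 ∧ x4 ∧ (¬¬x1 ∨ ¬x2 ∨ x4)   [double negation]
≡ ¬x3 ∧ x4 ∧ (x1 ∨ ¬x2 ∨ x4)   [double negation]
≡ ¬x3 ∧ x4   [simplify]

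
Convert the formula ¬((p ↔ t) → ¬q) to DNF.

(¬p ∧ ¬t ∧ q) ∨ (t ∧ p ∧ q)

¬((p ↔ t) → ¬q)
≡ ¬(¬(p ↔ t) ∨ ¬q)   — eliminate →
≡ ¬(¬((p → t) ∧ (t → p)) ∨ ¬q)   — eliminate ↔
≡ ¬(¬((¬p ∨ t) ∧ (t → p)) ∨ ¬q)   — eliminate →
≡ ¬(¬((¬p ∨ t) ∧ (¬t ∨ p)) ∨ ¬q)   — eliminate →
≡ ¬¬((¬p ∨ t) ∧ (¬t ∨ p)) ∧ ¬¬q   — De Morgan
≡ (¬p ∨ t) ∧ (¬t ∨ p) ∧ ¬¬q   — double negation
≡ (¬p ∨ t) ∧ (¬t ∨ p) ∧ q   — double negation
≡ (¬p ∧ ¬t ∧ q) ∨ (¬p ∧ p ∧ q) ∨ (t ∧ ¬t ∧ q) ∨ (t ∧ p ∧ q)   — distribute ∧ over ∨
≡ (¬p ∧ ¬t ∧ q) ∨ (t ∧ p ∧ q)   — simplify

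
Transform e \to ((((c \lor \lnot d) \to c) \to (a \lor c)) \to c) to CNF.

(\lnot e \lor d \lor c) \land (\lnot e \lor \lnot a \lor c)

e \to ((((c \lor \lnot d) \to c) \to (a \lor c)) \to c)
≡ \lnot e \lor ((((c \lor \lnot d) \to c) \to (a \lor c)) \to c)   — eliminate \to
≡ \lnot e \lor \lnot (((c \lor \lnot d) \to c) \to (a \lor c)) \lor c   — eliminate \to
≡ \lnot e \lor \lnot (\lnot ((c \lor \lnot d) \to c) \lor a \lor c) \lor c   — eliminate \to
≡ \lnot e \lor \lnot (\lnot (\lnot (c \lor \lnot d) \lor c) \lor a \lor c) \lor c   — eliminate \to
≡ \lnot e \lor (\lnot \lnot (\lnot (c \lor \lnot d) \lor c) \land \lnot a \land \lnot c) \lor c   — De Morgan
≡ \lnot e \lor ((\lnot (c \lor \lnot d) \lor c) \land \lnot a \land \lnot c) \lor c   — double negation
≡ \lnot e \lor (((\lnot c \land \lnot \lnot d) \lor c) \land \lnot a \land \lnot c) \lor c   — De Morgan
≡ \lnot e \lor (((\lnot c \land d) \lor c) \land \lnot a \land \lnot c) \lor c   — double negation
≡ (\lnot e \lor \lnot c \lor c \lor c) \land (\lnot e \lor d \lor c \lor c) \land (\lnot e \lor \lnot a \lor c) \land (\lnot e \lor \lnot c \lor c)   — distribute \lor over \land
≡ (\lnot e \lor d \lor c) \land (\lnot e \lor \lnot a \lor c)   — simplify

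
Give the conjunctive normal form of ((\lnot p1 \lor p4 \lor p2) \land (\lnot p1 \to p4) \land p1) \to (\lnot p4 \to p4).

((\lnot p1 \lor p4 \lor p2) \land (\lnot p1 \to p4) \land p1) \to (\lnot p4 \to p4)
≡ \lnot ((\lnot p1 \lor p4 \lor p2) \land (\lnot p1 \to p4) \land p1) \lor (\lnot p4 \to p4)
≡ \lnot ((\lnot p1 \lor p4 \lor p2) \land (\lnot \lnot p1 \lor p4) \land p1) \lor (\lnot p4 \to p4)
≡ \lnot ((\lnot p1 \lor p4 \lor p2) \land (\lnot \lnot p1 \lor p4) \land p1) \lor \lnot \lnot p4 \lor p4
≡ \lnot (\lnot p1 \lor p4 \lor p2) \lor \lnot (\lnot \lnot p1 \lor p4) \lor \lnot p1 \lor \lnot \lnot p4 \lor p4
≡ (\lnot \lnot p1 \land \lnot p4 \land \lnot p2) \lor \lnot (\lnot \lnot p1 \lor p4) \lor \lnot p1 \lor \lnot \lnot p4 \lor p4
≡ (p1 \land \lnot p4 \land \lnot p2) \lor \lnot (\lnot \lnot p1 \lor p4) \lor \lnot p1 \lor \lnot \lnot p4 \lor p4
≡ (p1 \land \lnot p4 \land \lnot p2) \lor (\lnot \lnot \lnot p1 \land \lnot p4) \lor \lnot p1 \lor \lnot \lnot p4 \lor p4
≡ (p1 \land \lnot p4 \land \lnot p2) \lor (\lnot p1 \land \lnot p4) \lor \lnot p1 \lor \lnot \lnot p4 \lor p4
≡ (p1 \land \lnot p4 \land \lnot p2) \lor (\lnot p1 \land \lnot p4) \lor \lnot p1 \lor p4 \lor p4
≡ (p1 \lor \lnot p1 \lor \lnot p1 \lor p4 \lor p4) \land (p1 \lor \lnot p4 \lor \lnot p1 \lor p4 \lor p4) \land (\lnot p4 \lor \lnot p1 \lor \lnot p1 \lor p4 \lor p4) \land (\lnot p4 \lor \lnot p4 \lor \lnot p1 \lor p4 \lor p4) \land (\lnot p2 \lor \lnot p1 \lor \lnot p1 \lor p4 \lor p4) \land (\lnot p2 \lor \lnot p4 \lor \lnot p1 \lor p4 \lor p4)
≡ \lnot p2 \lor \lnot p1 \lor p4

\lnot p2 \lor \lnot p1 \lor p4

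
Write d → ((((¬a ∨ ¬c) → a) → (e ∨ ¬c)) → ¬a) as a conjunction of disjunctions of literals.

(¬d ∨ ¬e ∨ ¬a) ∧ (¬d ∨ c ∨ ¬a)

d → ((((¬a ∨ ¬c) → a) → (e ∨ ¬c)) → ¬a)
≡ ¬d ∨ ((((¬a ∨ ¬c) → a) → (e ∨ ¬c)) → ¬a)   (eliminate →)
≡ ¬d ∨ ¬(((¬a ∨ ¬c) → a) → (e ∨ ¬c)) ∨ ¬a   (eliminate →)
≡ ¬d ∨ ¬(¬((¬a ∨ ¬c) → a) ∨ e ∨ ¬c) ∨ ¬a   (eliminate →)
≡ ¬d ∨ ¬(¬(¬(¬a ∨ ¬c) ∨ a) ∨ e ∨ ¬c) ∨ ¬a   (eliminate →)
≡ ¬d ∨ (¬¬(¬(¬a ∨ ¬c) ∨ a) ∧ ¬e ∧ ¬¬c) ∨ ¬a   (De Morgan)
≡ ¬d ∨ ((¬(¬a ∨ ¬c) ∨ a) ∧ ¬e ∧ ¬¬c) ∨ ¬a   (double negation)
≡ ¬d ∨ (((¬¬a ∧ ¬¬c) ∨ a) ∧ ¬e ∧ ¬¬c) ∨ ¬a   (De Morgan)
≡ ¬d ∨ (((a ∧ ¬¬c) ∨ a) ∧ ¬e ∧ ¬¬c) ∨ ¬a   (double negation)
≡ ¬d ∨ (((a ∧ c) ∨ a) ∧ ¬e ∧ ¬¬c) ∨ ¬a   (double negation)
≡ ¬d ∨ (((a ∧ c) ∨ a) ∧ ¬e ∧ c) ∨ ¬a   (double negation)
≡ (¬d ∨ a ∨ a ∨ ¬a) ∧ (¬d ∨ c ∨ a ∨ ¬a) ∧ (¬d ∨ ¬e ∨ ¬a) ∧ (¬d ∨ c ∨ ¬a)   (distribute ∨ over ∧)
≡ (¬d ∨ ¬e ∨ ¬a) ∧ (¬d ∨ c ∨ ¬a)   (simplify)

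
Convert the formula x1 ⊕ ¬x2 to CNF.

x1 ⊕ ¬x2
≡ (x1 ∨ ¬x2) ∧ ¬(x1 ∧ ¬x2)   [expand ⊕]
≡ (x1 ∨ ¬x2) ∧ (¬x1 ∨ ¬¬x2)   [De Morgan]
≡ (x1 ∨ ¬x2) ∧ (¬x1 ∨ x2)   [double negation]

(x1 ∨ ¬x2) ∧ (¬x1 ∨ x2)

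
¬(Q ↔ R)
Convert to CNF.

(Q ∨ R) ∧ (¬R ∨ ¬Q)

¬(Q ↔ R)
≡ ¬((Q → R) ∧ (R → Q))   [eliminate ↔]
≡ ¬((¬Q ∨ R) ∧ (R → Q))   [eliminate →]
≡ ¬((¬Q ∨ R) ∧ (¬R ∨ Q))   [eliminate →]
≡ ¬(¬Q ∨ R) ∨ ¬(¬R ∨ Q)   [De Morgan]
≡ (¬¬Q ∧ ¬R) ∨ ¬(¬R ∨ Q)   [De Morgan]
≡ (Q ∧ ¬R) ∨ ¬(¬R ∨ Q)   [double negation]
≡ (Q ∧ ¬R) ∨ (¬¬R ∧ ¬Q)   [De Morgan]
≡ (Q ∧ ¬R) ∨ (R ∧ ¬Q)   [double negation]
≡ (Q ∨ R) ∧ (Q ∨ ¬Q) ∧ (¬R ∨ R) ∧ (¬R ∨ ¬Q)   [distribute ∨ over ∧]
≡ (Q ∨ R) ∧ (¬R ∨ ¬Q)   [simplify]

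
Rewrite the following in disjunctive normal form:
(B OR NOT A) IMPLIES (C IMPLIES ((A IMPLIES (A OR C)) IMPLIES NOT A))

(B OR NOT A) IMPLIES (C IMPLIES ((A IMPLIES (A OR C)) IMPLIES NOT A))
= NOT (B OR NOT A) OR (C IMPLIES ((A IMPLIES (A OR C)) IMPLIES NOT A))   (eliminate IMPLIES)
= NOT (B OR NOT A) OR NOT C OR ((A IMPLIES (A OR C)) IMPLIES NOT A)   (eliminate IMPLIES)
= NOT (B OR NOT A) OR NOT C OR NOT (A IMPLIES (A OR C)) OR NOT A   (eliminate IMPLIES)
= NOT (B OR NOT A) OR NOT C OR NOT (NOT A OR A OR C) OR NOT A   (eliminate IMPLIES)
= (NOT B AND NOT NOT A) OR NOT C OR NOT (NOT A OR A OR C) OR NOT A   (De Morgan)
= (NOT B AND A) OR NOT C OR NOT (NOT A OR A OR C) OR NOT A   (double negation)
= (NOT B AND A) OR NOT C OR (NOT NOT A AND NOT A AND NOT C) OR NOT A   (De Morgan)
= (NOT B AND A) OR NOT C OR (A AND NOT A AND NOT C) OR NOT A   (double negation)
= (NOT B AND A) OR NOT C OR NOT A   (simplify)

(NOT B AND A) OR NOT C OR NOT A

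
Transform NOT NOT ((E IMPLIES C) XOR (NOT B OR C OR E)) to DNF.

(NOT E AND B AND NOT C) OR (E AND NOT C)

NOT NOT ((E IMPLIES C) XOR (NOT B OR C OR E))
= NOT NOT (((E IMPLIES C) AND NOT (NOT B OR C OR E)) OR (NOT (E IMPLIES C) AND (NOT B OR C OR E)))   (expand XOR)
= NOT NOT (((NOT E OR C) AND NOT (NOT B OR C OR E)) OR (NOT (E IMPLIES C) AND (NOT B OR C OR E)))   (eliminate IMPLIES)
= NOT NOT (((NOT E OR C) AND NOT (NOT B OR C OR E)) OR (NOT (NOT E OR C) AND (NOT B OR C OR E)))   (eliminate IMPLIES)
= ((NOT E OR C) AND NOT (NOT B OR C OR E)) OR (NOT (NOT E OR C) AND (NOT B OR C OR E))   (double negation)
= ((NOT E OR C) AND NOT NOT B AND NOT C AND NOT E) OR (NOT (NOT E OR C) AND (NOT B OR C OR E))   (De Morgan)
= ((NOT E OR C) AND B AND NOT C AND NOT E) OR (NOT (NOT E OR C) AND (NOT B OR C OR E))   (double negation)
= ((NOT E OR C) AND B AND NOT C AND NOT E) OR (NOT NOT E AND NOT C AND (NOT B OR C OR E))   (De Morgan)
= ((NOT E OR C) AND B AND NOT C AND NOT E) OR (E AND NOT C AND (NOT B OR C OR E))   (double negation)
= (NOT E AND B AND NOT C AND NOT E) OR (C AND B AND NOT C AND NOT E) OR (E AND NOT C AND NOT B) OR (E AND NOT C AND C) OR (E AND NOT C AND E)   (distribute AND over OR)
= (NOT E AND B AND NOT C) OR (E AND NOT C)   (simplify)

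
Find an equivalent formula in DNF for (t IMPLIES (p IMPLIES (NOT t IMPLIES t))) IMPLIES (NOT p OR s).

NOT p OR s

(t IMPLIES (p IMPLIES (NOT t IMPLIES t))) IMPLIES (NOT p OR s)
= NOT (t IMPLIES (p IMPLIES (NOT t IMPLIES t))) OR NOT p OR s   — eliminate IMPLIES
= NOT (NOT t OR (p IMPLIES (NOT t IMPLIES t))) OR NOT p OR s   — eliminate IMPLIES
= NOT (NOT t OR NOT p OR (NOT t IMPLIES t)) OR NOT p OR s   — eliminate IMPLIES
= NOT (NOT t OR NOT p OR NOT NOT t OR t) OR NOT p OR s   — eliminate IMPLIES
= (NOT NOT t AND NOT NOT p AND NOT NOT NOT t AND NOT t) OR NOT p OR s   — De Morgan
= (t AND NOT NOT p AND NOT NOT NOT t AND NOT t) OR NOT p OR s   — double negation
= (t AND p AND NOT NOT NOT t AND NOT t) OR NOT p OR s   — double negation
= (t AND p AND NOT t AND NOT t) OR NOT p OR s   — double negation
= NOT p OR s   — simplify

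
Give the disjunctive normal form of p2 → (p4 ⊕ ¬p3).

¬p2 ∨ (p4 ∧ p3) ∨ (¬p4 ∧ ¬p3)

p2 → (p4 ⊕ ¬p3)
≡ ¬p2 ∨ (p4 ⊕ ¬p3)   (eliminate →)
≡ ¬p2 ∨ (p4 ∧ ¬¬p3) ∨ (¬p4 ∧ ¬p3)   (expand ⊕)
≡ ¬p2 ∨ (p4 ∧ p3) ∨ (¬p4 ∧ ¬p3)   (double negation)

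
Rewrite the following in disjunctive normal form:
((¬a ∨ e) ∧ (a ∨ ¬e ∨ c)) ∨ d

(¬a ∧ ¬e) ∨ (¬a ∧ c) ∨ (e ∧ a) ∨ (e ∧ c) ∨ d

((¬a ∨ e) ∧ (a ∨ ¬e ∨ c)) ∨ d
= (¬a ∧ a) ∨ (¬a ∧ ¬e) ∨ (¬a ∧ c) ∨ (e ∧ a) ∨ (e ∧ ¬e) ∨ (e ∧ c) ∨ d
= (¬a ∧ ¬e) ∨ (¬a ∧ c) ∨ (e ∧ a) ∨ (e ∧ c) ∨ d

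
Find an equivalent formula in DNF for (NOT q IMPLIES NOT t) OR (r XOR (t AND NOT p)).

(NOT q IMPLIES NOT t) OR (r XOR (t AND NOT p))
≡ NOT NOT q OR NOT t OR (r XOR (t AND NOT p))   [eliminate IMPLIES]
≡ NOT NOT q OR NOT t OR (r AND NOT (t AND NOT p)) OR (NOT r AND t AND NOT p)   [expand XOR]
≡ q OR NOT t OR (r AND NOT (t AND NOT p)) OR (NOT r AND t AND NOT p)   [double negation]
≡ q OR NOT t OR (r AND (NOT t OR NOT NOT p)) OR (NOT r AND t AND NOT p)   [De Morgan]
≡ q OR NOT t OR (r AND (NOT t OR p)) OR (NOT r AND t AND NOT p)   [double negation]
≡ q OR NOT t OR (r AND NOT t) OR (r AND p) OR (NOT r AND t AND NOT p)   [distribute AND over OR]
≡ q OR NOT t OR (r AND p) OR (NOT r AND t AND NOT p)   [simplify]

q OR NOT t OR (r AND p) OR (NOT r AND t AND NOT p)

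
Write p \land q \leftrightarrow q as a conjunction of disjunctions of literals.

\lnot q \lor p

p \land q \leftrightarrow q
≡ (p \land q \to q) \land (q \to p \land q)   (eliminate \leftrightarrow)
≡ (\lnot (p \land q) \lor q) \land (q \to p \land q)   (eliminate \to)
≡ (\lnot (p \land q) \lor q) \land (\lnot q \lor p \land q)   (eliminate \to)
≡ (\lnot p \lor \lnot q \lor q) \land (\lnot q \lor p \land q)   (De Morgan)
≡ (\lnot p \lor \lnot q \lor q) \land (\lnot q \lor p) \land (\lnot q \lor q)   (distribute \lor over \land)
≡ \lnot q \lor p   (simplify)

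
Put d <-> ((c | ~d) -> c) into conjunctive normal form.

~c | d

d <-> ((c | ~d) -> c)
= (d -> ((c | ~d) -> c)) & (((c | ~d) -> c) -> d)
= (~d | ((c | ~d) -> c)) & (((c | ~d) -> c) -> d)
= (~d | ~(c | ~d) | c) & (((c | ~d) -> c) -> d)
= (~d | ~(c | ~d) | c) & (~((c | ~d) -> c) | d)
= (~d | ~(c | ~d) | c) & (~(~(c | ~d) | c) | d)
= (~d | (~c & ~~d) | c) & (~(~(c | ~d) | c) | d)
= (~d | (~c & d) | c) & (~(~(c | ~d) | c) | d)
= (~d | (~c & d) | c) & ((~~(c | ~d) & ~c) | d)
= (~d | (~c & d) | c) & (((c | ~d) & ~c) | d)
= (~d | ~c | c) & (~d | d | c) & (c | ~d | d) & (~c | d)
= ~c | d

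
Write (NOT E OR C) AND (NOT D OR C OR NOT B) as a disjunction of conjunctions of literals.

(NOT E OR C) AND (NOT D OR C OR NOT B)
≡ (NOT E AND NOT D) OR (NOT E AND C) OR (NOT E AND NOT B) OR (C AND NOT D) OR (C AND C) OR (C AND NOT B)   (distribute AND over OR)
≡ (NOT E AND NOT D) OR (NOT E AND NOT B) OR C   (simplify)

(NOT E AND NOT D) OR (NOT E AND NOT B) OR C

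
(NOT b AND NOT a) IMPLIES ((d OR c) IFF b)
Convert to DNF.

(NOT b AND NOT a) IMPLIES ((d OR c) IFF b)
≡ NOT (NOT b AND NOT a) OR ((d OR c) IFF b)   [eliminate IMPLIES]
≡ NOT (NOT b AND NOT a) OR (((d OR c) IMPLIES b) AND (b IMPLIES (d OR c)))   [eliminate IFF]
≡ NOT (NOT b AND NOT a) OR ((NOT (d OR c) OR b) AND (b IMPLIES (d OR c)))   [eliminate IMPLIES]
≡ NOT (NOT b AND NOT a) OR ((NOT (d OR c) OR b) AND (NOT b OR d OR c))   [eliminate IMPLIES]
≡ NOT NOT b OR NOT NOT a OR ((NOT (d OR c) OR b) AND (NOT b OR d OR c))   [De Morgan]
≡ b OR NOT NOT a OR ((NOT (d OR c) OR b) AND (NOT b OR d OR c))   [double negation]
≡ b OR a OR ((NOT (d OR c) OR b) AND (NOT b OR d OR c))   [double negation]
≡ b OR a OR (((NOT d AND NOT c) OR b) AND (NOT b OR d OR c))   [De Morgan]
≡ b OR a OR (NOT d AND NOT c AND NOT b) OR (NOT d AND NOT c AND d) OR (NOT d AND NOT c AND c) OR (b AND NOT b) OR (b AND d) OR (b AND c)   [distribute AND over OR]
≡ b OR a OR (NOT d AND NOT c AND NOT b)   [simplify]

b OR a OR (NOT d AND NOT c AND NOT b)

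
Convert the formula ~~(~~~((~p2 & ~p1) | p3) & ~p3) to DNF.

(p2 & ~p3) | (p1 & ~p3)

~~(~~~((~p2 & ~p1) | p3) & ~p3)
≡ ~~~((~p2 & ~p1) | p3) & ~p3
≡ ~((~p2 & ~p1) | p3) & ~p3
≡ ~(~p2 & ~p1) & ~p3 & ~p3
≡ (~~p2 | ~~p1) & ~p3 & ~p3
≡ (p2 | ~~p1) & ~p3 & ~p3
≡ (p2 | p1) & ~p3 & ~p3
≡ (p2 & ~p3 & ~p3) | (p1 & ~p3 & ~p3)
≡ (p2 & ~p3) | (p1 & ~p3)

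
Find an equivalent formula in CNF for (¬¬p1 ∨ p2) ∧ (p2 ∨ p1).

(¬¬p1 ∨ p2) ∧ (p2 ∨ p1)
= (p1 ∨ p2) ∧ (p2 ∨ p1)
= p1 ∨ p2

p1 ∨ p2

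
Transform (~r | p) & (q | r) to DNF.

(~r | p) & (q | r)
= (~r & q) | (~r & r) | (p & q) | (p & r)   [distribute & over |]
= (~r & q) | (p & q) | (p & r)   [simplify]

(~r & q) | (p & q) | (p & r)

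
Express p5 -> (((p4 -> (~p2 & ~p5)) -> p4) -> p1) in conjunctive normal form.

p5 -> (((p4 -> (~p2 & ~p5)) -> p4) -> p1)
⇔ ~p5 | (((p4 -> (~p2 & ~p5)) -> p4) -> p1)   [eliminate ->]
⇔ ~p5 | ~((p4 -> (~p2 & ~p5)) -> p4) | p1   [eliminate ->]
⇔ ~p5 | ~(~(p4 -> (~p2 & ~p5)) | p4) | p1   [eliminate ->]
⇔ ~p5 | ~(~(~p4 | (~p2 & ~p5)) | p4) | p1   [eliminate ->]
⇔ ~p5 | (~~(~p4 | (~p2 & ~p5)) & ~p4) | p1   [De Morgan]
⇔ ~p5 | ((~p4 | (~p2 & ~p5)) & ~p4) | p1   [double negation]
⇔ (~p5 | ~p4 | ~p2 | p1) & (~p5 | ~p4 | ~p5 | p1) & (~p5 | ~p4 | p1)   [distribute | over &]
⇔ ~p5 | ~p4 | p1   [simplify]

~p5 | ~p4 | p1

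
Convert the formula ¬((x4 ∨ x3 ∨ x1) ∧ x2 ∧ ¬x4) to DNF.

¬((x4 ∨ x3 ∨ x1) ∧ x2 ∧ ¬x4)
⇔ ¬(x4 ∨ x3 ∨ x1) ∨ ¬x2 ∨ ¬¬x4   (De Morgan)
⇔ (¬x4 ∧ ¬x3 ∧ ¬x1) ∨ ¬x2 ∨ ¬¬x4   (De Morgan)
⇔ (¬x4 ∧ ¬x3 ∧ ¬x1) ∨ ¬x2 ∨ x4   (double negation)

(¬x4 ∧ ¬x3 ∧ ¬x1) ∨ ¬x2 ∨ x4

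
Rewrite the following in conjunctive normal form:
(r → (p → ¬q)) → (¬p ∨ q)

q ∨ ¬p

(r → (p → ¬q)) → (¬p ∨ q)
≡ ¬(r → (p → ¬q)) ∨ ¬p ∨ q   [eliminate →]
≡ ¬(¬r ∨ (p → ¬q)) ∨ ¬p ∨ q   [eliminate →]
≡ ¬(¬r ∨ ¬p ∨ ¬q) ∨ ¬p ∨ q   [eliminate →]
≡ (¬¬r ∧ ¬¬p ∧ ¬¬q) ∨ ¬p ∨ q   [De Morgan]
≡ (r ∧ ¬¬p ∧ ¬¬q) ∨ ¬p ∨ q   [double negation]
≡ (r ∧ p ∧ ¬¬q) ∨ ¬p ∨ q   [double negation]
≡ (r ∧ p ∧ q) ∨ ¬p ∨ q   [double negation]
≡ (r ∨ ¬p ∨ q) ∧ (p ∨ ¬p ∨ q) ∧ (q ∨ ¬p ∨ q)   [distribute ∨ over ∧]
≡ q ∨ ¬p   [simplify]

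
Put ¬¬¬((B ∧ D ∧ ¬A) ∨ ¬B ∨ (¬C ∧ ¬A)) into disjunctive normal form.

(¬D ∧ B ∧ C) ∨ (A ∧ B)

¬¬¬((B ∧ D ∧ ¬A) ∨ ¬B ∨ (¬C ∧ ¬A))
≡ ¬((B ∧ D ∧ ¬A) ∨ ¬B ∨ (¬C ∧ ¬A))   [double negation]
≡ ¬(B ∧ D ∧ ¬A) ∧ ¬¬B ∧ ¬(¬C ∧ ¬A)   [De Morgan]
≡ (¬B ∨ ¬D ∨ ¬¬A) ∧ ¬¬B ∧ ¬(¬C ∧ ¬A)   [De Morgan]
≡ (¬B ∨ ¬D ∨ A) ∧ ¬¬B ∧ ¬(¬C ∧ ¬A)   [double negation]
≡ (¬B ∨ ¬D ∨ A) ∧ B ∧ ¬(¬C ∧ ¬A)   [double negation]
≡ (¬B ∨ ¬D ∨ A) ∧ B ∧ (¬¬C ∨ ¬¬A)   [De Morgan]
≡ (¬B ∨ ¬D ∨ A) ∧ B ∧ (C ∨ ¬¬A)   [double negation]
≡ (¬B ∨ ¬D ∨ A) ∧ B ∧ (C ∨ A)   [double negation]
≡ (¬B ∧ B ∧ C) ∨ (¬B ∧ B ∧ A) ∨ (¬D ∧ B ∧ C) ∨ (¬D ∧ B ∧ A) ∨ (A ∧ B ∧ C) ∨ (A ∧ B ∧ A)   [distribute ∧ over ∨]
≡ (¬D ∧ B ∧ C) ∨ (A ∧ B)   [simplify]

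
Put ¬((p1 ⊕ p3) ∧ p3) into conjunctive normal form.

¬p3 ∨ p1

¬((p1 ⊕ p3) ∧ p3)
⇔ ¬((p1 ∨ p3) ∧ ¬(p1 ∧ p3) ∧ p3)   — expand ⊕
⇔ ¬(p1 ∨ p3) ∨ ¬¬(p1 ∧ p3) ∨ ¬p3   — De Morgan
⇔ (¬p1 ∧ ¬p3) ∨ ¬¬(p1 ∧ p3) ∨ ¬p3   — De Morgan
⇔ (¬p1 ∧ ¬p3) ∨ (p1 ∧ p3) ∨ ¬p3   — double negation
⇔ (¬p1 ∨ p1 ∨ ¬p3) ∧ (¬p1 ∨ p3 ∨ ¬p3) ∧ (¬p3 ∨ p1 ∨ ¬p3) ∧ (¬p3 ∨ p3 ∨ ¬p3)   — distribute ∨ over ∧
⇔ ¬p3 ∨ p1   — simplify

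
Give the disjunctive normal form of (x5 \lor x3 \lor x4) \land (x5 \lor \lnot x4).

x5 \lor x3 \land \lnot x4

(x5 \lor x3 \lor x4) \land (x5 \lor \lnot x4)
= x5 \land x5 \lor x5 \land \lnot x4 \lor x3 \land x5 \lor x3 \land \lnot x4 \lor x4 \land x5 \lor x4 \land \lnot x4   [distribute \land over \lor]
= x5 \lor x3 \land \lnot x4   [simplify]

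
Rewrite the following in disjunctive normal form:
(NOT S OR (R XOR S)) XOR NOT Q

(NOT S AND Q) OR (NOT R AND S AND Q) OR (S AND R AND NOT Q)

(NOT S OR (R XOR S)) XOR NOT Q
⇔ ((NOT S OR (R XOR S)) AND NOT NOT Q) OR (NOT (NOT S OR (R XOR S)) AND NOT Q)   [expand XOR]
⇔ ((NOT S OR (R AND NOT S) OR (NOT R AND S)) AND NOT NOT Q) OR (NOT (NOT S OR (R XOR S)) AND NOT Q)   [expand XOR]
⇔ ((NOT S OR (R AND NOT S) OR (NOT R AND S)) AND NOT NOT Q) OR (NOT (NOT S OR (R AND NOT S) OR (NOT R AND S)) AND NOT Q)   [expand XOR]
⇔ ((NOT S OR (R AND NOT S) OR (NOT R AND S)) AND Q) OR (NOT (NOT S OR (R AND NOT S) OR (NOT R AND S)) AND NOT Q)   [double negation]
⇔ ((NOT S OR (R AND NOT S) OR (NOT R AND S)) AND Q) OR (NOT NOT S AND NOT (R AND NOT S) AND NOT (NOT R AND S) AND NOT Q)   [De Morgan]
⇔ ((NOT S OR (R AND NOT S) OR (NOT R AND S)) AND Q) OR (S AND NOT (R AND NOT S) AND NOT (NOT R AND S) AND NOT Q)   [double negation]
⇔ ((NOT S OR (R AND NOT S) OR (NOT R AND S)) AND Q) OR (S AND (NOT R OR NOT NOT S) AND NOT (NOT R AND S) AND NOT Q)   [De Morgan]
⇔ ((NOT S OR (R AND NOT S) OR (NOT R AND S)) AND Q) OR (S AND (NOT R OR S) AND NOT (NOT R AND S) AND NOT Q)   [double negation]
⇔ ((NOT S OR (R AND NOT S) OR (NOT R AND S)) AND Q) OR (S AND (NOT R OR S) AND (NOT NOT R OR NOT S) AND NOT Q)   [De Morgan]
⇔ ((NOT S OR (R AND NOT S) OR (NOT R AND S)) AND Q) OR (S AND (NOT R OR S) AND (R OR NOT S) AND NOT Q)   [double negation]
⇔ (NOT S AND Q) OR (R AND NOT S AND Q) OR (NOT R AND S AND Q) OR (S AND NOT R AND R AND NOT Q) OR (S AND NOT R AND NOT S AND NOT Q) OR (S AND S AND R AND NOT Q) OR (S AND S AND NOT S AND NOT Q)   [distribute AND over OR]
⇔ (NOT S AND Q) OR (NOT R AND S AND Q) OR (S AND R AND NOT Q)   [simplify]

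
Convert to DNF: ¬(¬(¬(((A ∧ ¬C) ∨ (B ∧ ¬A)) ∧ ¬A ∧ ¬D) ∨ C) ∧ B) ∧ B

¬(¬(¬(((A ∧ ¬C) ∨ (B ∧ ¬A)) ∧ ¬A ∧ ¬D) ∨ C) ∧ B) ∧ B
= (¬¬(¬(((A ∧ ¬C) ∨ (B ∧ ¬A)) ∧ ¬A ∧ ¬D) ∨ C) ∨ ¬B) ∧ B   [De Morgan]
= (¬(((A ∧ ¬C) ∨ (B ∧ ¬A)) ∧ ¬A ∧ ¬D) ∨ C ∨ ¬B) ∧ B   [double negation]
= (¬((A ∧ ¬C) ∨ (B ∧ ¬A)) ∨ ¬¬A ∨ ¬¬D ∨ C ∨ ¬B) ∧ B   [De Morgan]
= ((¬(A ∧ ¬C) ∧ ¬(B ∧ ¬A)) ∨ ¬¬A ∨ ¬¬D ∨ C ∨ ¬B) ∧ B   [De Morgan]
= (((¬A ∨ ¬¬C) ∧ ¬(B ∧ ¬A)) ∨ ¬¬A ∨ ¬¬D ∨ C ∨ ¬B) ∧ B   [De Morgan]
= (((¬A ∨ C) ∧ ¬(B ∧ ¬A)) ∨ ¬¬A ∨ ¬¬D ∨ C ∨ ¬B) ∧ B   [double negation]
= (((¬A ∨ C) ∧ (¬B ∨ ¬¬A)) ∨ ¬¬A ∨ ¬¬D ∨ C ∨ ¬B) ∧ B   [De Morgan]
= (((¬A ∨ C) ∧ (¬B ∨ A)) ∨ ¬¬A ∨ ¬¬D ∨ C ∨ ¬B) ∧ B   [double negation]
= (((¬A ∨ C) ∧ (¬B ∨ A)) ∨ A ∨ ¬¬D ∨ C ∨ ¬B) ∧ B   [double negation]
= (((¬A ∨ C) ∧ (¬B ∨ A)) ∨ A ∨ D ∨ C ∨ ¬B) ∧ B   [double negation]
= (¬A ∧ ¬B ∧ B) ∨ (¬A ∧ A ∧ B) ∨ (C ∧ ¬B ∧ B) ∨ (C ∧ A ∧ B) ∨ (A ∧ B) ∨ (D ∧ B) ∨ (C ∧ B) ∨ (¬B ∧ B)   [distribute ∧ over ∨]
= (A ∧ B) ∨ (D ∧ B) ∨ (C ∧ B)   [simplify]

(A ∧ B) ∨ (D ∧ B) ∨ (C ∧ B)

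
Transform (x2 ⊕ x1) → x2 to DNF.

(¬x2 ∧ ¬x1) ∨ x2

(x2 ⊕ x1) → x2
⇔ ¬(x2 ⊕ x1) ∨ x2   [eliminate →]
⇔ ¬((x2 ∧ ¬x1) ∨ (¬x2 ∧ x1)) ∨ x2   [expand ⊕]
⇔ (¬(x2 ∧ ¬x1) ∧ ¬(¬x2 ∧ x1)) ∨ x2   [De Morgan]
⇔ ((¬x2 ∨ ¬¬x1) ∧ ¬(¬x2 ∧ x1)) ∨ x2   [De Morgan]
⇔ ((¬x2 ∨ x1) ∧ ¬(¬x2 ∧ x1)) ∨ x2   [double negation]
⇔ ((¬x2 ∨ x1) ∧ (¬¬x2 ∨ ¬x1)) ∨ x2   [De Morgan]
⇔ ((¬x2 ∨ x1) ∧ (x2 ∨ ¬x1)) ∨ x2   [double negation]
⇔ (¬x2 ∧ x2) ∨ (¬x2 ∧ ¬x1) ∨ (x1 ∧ x2) ∨ (x1 ∧ ¬x1) ∨ x2   [distribute ∧ over ∨]
⇔ (¬x2 ∧ ¬x1) ∨ x2   [simplify]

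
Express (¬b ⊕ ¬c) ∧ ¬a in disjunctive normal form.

(¬b ∧ c ∧ ¬a) ∨ (b ∧ ¬c ∧ ¬a)

(¬b ⊕ ¬c) ∧ ¬a
= ((¬b ∧ ¬¬c) ∨ (¬¬b ∧ ¬c)) ∧ ¬a   (expand ⊕)
= ((¬b ∧ c) ∨ (¬¬b ∧ ¬c)) ∧ ¬a   (double negation)
= ((¬b ∧ c) ∨ (b ∧ ¬c)) ∧ ¬a   (double negation)
= (¬b ∧ c ∧ ¬a) ∨ (b ∧ ¬c ∧ ¬a)   (distribute ∧ over ∨)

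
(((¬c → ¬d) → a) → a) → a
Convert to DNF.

(¬c ∧ d ∧ ¬a) ∨ a

(((¬c → ¬d) → a) → a) → a
⇔ ¬(((¬c → ¬d) → a) → a) ∨ a   — eliminate →
⇔ ¬(¬((¬c → ¬d) → a) ∨ a) ∨ a   — eliminate →
⇔ ¬(¬(¬(¬c → ¬d) ∨ a) ∨ a) ∨ a   — eliminate →
⇔ ¬(¬(¬(¬¬c ∨ ¬d) ∨ a) ∨ a) ∨ a   — eliminate →
⇔ (¬¬(¬(¬¬c ∨ ¬d) ∨ a) ∧ ¬a) ∨ a   — De Morgan
⇔ ((¬(¬¬c ∨ ¬d) ∨ a) ∧ ¬a) ∨ a   — double negation
⇔ (((¬¬¬c ∧ ¬¬d) ∨ a) ∧ ¬a) ∨ a   — De Morgan
⇔ (((¬c ∧ ¬¬d) ∨ a) ∧ ¬a) ∨ a   — double negation
⇔ (((¬c ∧ d) ∨ a) ∧ ¬a) ∨ a   — double negation
⇔ (¬c ∧ d ∧ ¬a) ∨ (a ∧ ¬a) ∨ a   — distribute ∧ over ∨
⇔ (¬c ∧ d ∧ ¬a) ∨ a   — simplify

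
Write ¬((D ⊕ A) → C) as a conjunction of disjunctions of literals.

(D ∨ A) ∧ (¬D ∨ ¬A) ∧ ¬C

¬((D ⊕ A) → C)
≡ ¬(¬(D ⊕ A) ∨ C)   (eliminate →)
≡ ¬(¬((D ∨ A) ∧ ¬(D ∧ A)) ∨ C)   (expand ⊕)
≡ ¬¬((D ∨ A) ∧ ¬(D ∧ A)) ∧ ¬C   (De Morgan)
≡ (D ∨ A) ∧ ¬(D ∧ A) ∧ ¬C   (double negation)
≡ (D ∨ A) ∧ (¬D ∨ ¬A) ∧ ¬C   (De Morgan)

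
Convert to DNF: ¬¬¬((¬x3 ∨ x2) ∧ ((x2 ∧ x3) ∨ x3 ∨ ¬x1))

¬¬¬((¬x3 ∨ x2) ∧ ((x2 ∧ x3) ∨ x3 ∨ ¬x1))
= ¬((¬x3 ∨ x2) ∧ ((x2 ∧ x3) ∨ x3 ∨ ¬x1))   [double negation]
= ¬(¬x3 ∨ x2) ∨ ¬((x2 ∧ x3) ∨ x3 ∨ ¬x1)   [De Morgan]
= (¬¬x3 ∧ ¬x2) ∨ ¬((x2 ∧ x3) ∨ x3 ∨ ¬x1)   [De Morgan]
= (x3 ∧ ¬x2) ∨ ¬((x2 ∧ x3) ∨ x3 ∨ ¬x1)   [double negation]
= (x3 ∧ ¬x2) ∨ (¬(x2 ∧ x3) ∧ ¬x3 ∧ ¬¬x1)   [De Morgan]
= (x3 ∧ ¬x2) ∨ ((¬x2 ∨ ¬x3) ∧ ¬x3 ∧ ¬¬x1)   [De Morgan]
= (x3 ∧ ¬x2) ∨ ((¬x2 ∨ ¬x3) ∧ ¬x3 ∧ x1)   [double negation]
= (x3 ∧ ¬x2) ∨ (¬x2 ∧ ¬x3 ∧ x1) ∨ (¬x3 ∧ ¬x3 ∧ x1)   [distribute ∧ over ∨]
= (x3 ∧ ¬x2) ∨ (¬x3 ∧ x1)   [simplify]

(x3 ∧ ¬x2) ∨ (¬x3 ∧ x1)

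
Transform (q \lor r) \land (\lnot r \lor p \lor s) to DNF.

(q \lor r) \land (\lnot r \lor p \lor s)
≡ (q \land \lnot r) \lor (q \land p) \lor (q \land s) \lor (r \land \lnot r) \lor (r \land p) \lor (r \land s)   [distribute \land over \lor]
≡ (q \land \lnot r) \lor (q \land p) \lor (q \land s) \lor (r \land p) \lor (r \land s)   [simplify]

(q \land \lnot r) \lor (q \land p) \lor (q \land s) \lor (r \land p) \lor (r \land s)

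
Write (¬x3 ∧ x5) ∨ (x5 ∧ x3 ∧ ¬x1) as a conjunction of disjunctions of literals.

(¬x3 ∧ x5) ∨ (x5 ∧ x3 ∧ ¬x1)
≡ (¬x3 ∨ x5) ∧ (¬x3 ∨ x3) ∧ (¬x3 ∨ ¬x1) ∧ (x5 ∨ x5) ∧ (x5 ∨ x3) ∧ (x5 ∨ ¬x1)   — distribute ∨ over ∧
≡ (¬x3 ∨ ¬x1) ∧ x5   — simplify

(¬x3 ∨ ¬x1) ∧ x5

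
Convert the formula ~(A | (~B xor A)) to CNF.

~(A | (~B xor A))
= ~(A | ((~B | A) & ~(~B & A)))   [expand xor]
= ~A & ~((~B | A) & ~(~B & A))   [De Morgan]
= ~A & (~(~B | A) | ~~(~B & A))   [De Morgan]
= ~A & ((~~B & ~A) | ~~(~B & A))   [De Morgan]
= ~A & ((B & ~A) | ~~(~B & A))   [double negation]
= ~A & ((B & ~A) | (~B & A))   [double negation]
= ~A & (B | ~B) & (B | A) & (~A | ~B) & (~A | A)   [distribute | over &]
= ~A & (B | A)   [simplify]

~A & (B | A)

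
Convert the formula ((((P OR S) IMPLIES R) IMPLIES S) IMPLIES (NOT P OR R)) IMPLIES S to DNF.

((((P OR S) IMPLIES R) IMPLIES S) IMPLIES (NOT P OR R)) IMPLIES S
= NOT ((((P OR S) IMPLIES R) IMPLIES S) IMPLIES (NOT P OR R)) OR S
= NOT (NOT (((P OR S) IMPLIES R) IMPLIES S) OR NOT P OR R) OR S
= NOT (NOT (NOT ((P OR S) IMPLIES R) OR S) OR NOT P OR R) OR S
= NOT (NOT (NOT (NOT (P OR S) OR R) OR S) OR NOT P OR R) OR S
= (NOT NOT (NOT (NOT (P OR S) OR R) OR S) AND NOT NOT P AND NOT R) OR S
= ((NOT (NOT (P OR S) OR R) OR S) AND NOT NOT P AND NOT R) OR S
= (((NOT NOT (P OR S) AND NOT R) OR S) AND NOT NOT P AND NOT R) OR S
= ((((P OR S) AND NOT R) OR S) AND NOT NOT P AND NOT R) OR S
= ((((P OR S) AND NOT R) OR S) AND P AND NOT R) OR S
= (P AND NOT R AND P AND NOT R) OR (S AND NOT R AND P AND NOT R) OR (S AND P AND NOT R) OR S
= (P AND NOT R) OR S

(P AND NOT R) OR S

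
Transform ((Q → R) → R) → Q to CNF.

¬R ∨ Q

((Q → R) → R) → Q
≡ ¬((Q → R) → R) ∨ Q   (eliminate →)
≡ ¬(¬(Q → R) ∨ R) ∨ Q   (eliminate →)
≡ ¬(¬(¬Q ∨ R) ∨ R) ∨ Q   (eliminate →)
≡ (¬¬(¬Q ∨ R) ∧ ¬R) ∨ Q   (De Morgan)
≡ ((¬Q ∨ R) ∧ ¬R) ∨ Q   (double negation)
≡ (¬Q ∨ R ∨ Q) ∧ (¬R ∨ Q)   (distribute ∨ over ∧)
≡ ¬R ∨ Q   (simplify)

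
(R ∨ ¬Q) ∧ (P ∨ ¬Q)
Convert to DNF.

(R ∨ ¬Q) ∧ (P ∨ ¬Q)
≡ (R ∧ P) ∨ (R ∧ ¬Q) ∨ (¬Q ∧ P) ∨ (¬Q ∧ ¬Q)   [distribute ∧ over ∨]
≡ (R ∧ P) ∨ ¬Q   [simplify]

(R ∧ P) ∨ ¬Q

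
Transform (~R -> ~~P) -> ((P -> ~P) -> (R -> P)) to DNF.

(~R -> ~~P) -> ((P -> ~P) -> (R -> P))
⇔ ~(~R -> ~~P) | ((P -> ~P) -> (R -> P))
⇔ ~(~~R | ~~P) | ((P -> ~P) -> (R -> P))
⇔ ~(~~R | ~~P) | ~(P -> ~P) | (R -> P)
⇔ ~(~~R | ~~P) | ~(~P | ~P) | (R -> P)
⇔ ~(~~R | ~~P) | ~(~P | ~P) | ~R | P
⇔ (~~~R & ~~~P) | ~(~P | ~P) | ~R | P
⇔ (~R & ~~~P) | ~(~P | ~P) | ~R | P
⇔ (~R & ~P) | ~(~P | ~P) | ~R | P
⇔ (~R & ~P) | (~~P & ~~P) | ~R | P
⇔ (~R & ~P) | (P & ~~P) | ~R | P
⇔ (~R & ~P) | (P & P) | ~R | P
⇔ P | ~R

P | ~R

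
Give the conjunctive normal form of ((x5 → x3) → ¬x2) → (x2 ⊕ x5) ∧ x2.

((x5 → x3) → ¬x2) → (x2 ⊕ x5) ∧ x2
= ¬((x5 → x3) → ¬x2) ∨ (x2 ⊕ x5) ∧ x2   — eliminate →
= ¬(¬(x5 → x3) ∨ ¬x2) ∨ (x2 ⊕ x5) ∧ x2   — eliminate →
= ¬(¬(¬x5 ∨ x3) ∨ ¬x2) ∨ (x2 ⊕ x5) ∧ x2   — eliminate →
= ¬(¬(¬x5 ∨ x3) ∨ ¬x2) ∨ (x2 ∨ x5) ∧ ¬(x2 ∧ x5) ∧ x2   — expand ⊕
= ¬¬(¬x5 ∨ x3) ∧ ¬¬x2 ∨ (x2 ∨ x5) ∧ ¬(x2 ∧ x5) ∧ x2   — De Morgan
= (¬x5 ∨ x3) ∧ ¬¬x2 ∨ (x2 ∨ x5) ∧ ¬(x2 ∧ x5) ∧ x2   — double negation
= (¬x5 ∨ x3) ∧ x2 ∨ (x2 ∨ x5) ∧ ¬(x2 ∧ x5) ∧ x2   — double negation
= (¬x5 ∨ x3) ∧ x2 ∨ (x2 ∨ x5) ∧ (¬x2 ∨ ¬x5) ∧ x2   — De Morgan
= (¬x5 ∨ x3 ∨ x2 ∨ x5) ∧ (¬x5 ∨ x3 ∨ ¬x2 ∨ ¬x5) ∧ (¬x5 ∨ x3 ∨ x2) ∧ (x2 ∨ x2 ∨ x5) ∧ (x2 ∨ ¬x2 ∨ ¬x5) ∧ (x2 ∨ x2)   — distribute ∨ over ∧
= (¬x5 ∨ x3 ∨ ¬x2) ∧ x2   — simplify

(¬x5 ∨ x3 ∨ ¬x2) ∧ x2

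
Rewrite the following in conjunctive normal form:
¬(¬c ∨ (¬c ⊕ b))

¬(¬c ∨ (¬c ⊕ b))
≡ ¬(¬c ∨ ((¬c ∨ b) ∧ ¬(¬c ∧ b)))
≡ ¬¬c ∧ ¬((¬c ∨ b) ∧ ¬(¬c ∧ b))
≡ c ∧ ¬((¬c ∨ b) ∧ ¬(¬c ∧ b))
≡ c ∧ (¬(¬c ∨ b) ∨ ¬¬(¬c ∧ b))
≡ c ∧ ((¬¬c ∧ ¬b) ∨ ¬¬(¬c ∧ b))
≡ c ∧ ((c ∧ ¬b) ∨ ¬¬(¬c ∧ b))
≡ c ∧ ((c ∧ ¬b) ∨ (¬c ∧ b))
≡ c ∧ (c ∨ ¬c) ∧ (c ∨ b) ∧ (¬b ∨ ¬c) ∧ (¬b ∨ b)
≡ c ∧ (¬b ∨ ¬c)

c ∧ (¬b ∨ ¬c)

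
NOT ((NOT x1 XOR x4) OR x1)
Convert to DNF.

NOT ((NOT x1 XOR x4) OR x1)
= NOT ((NOT x1 AND NOT x4) OR (NOT NOT x1 AND x4) OR x1)   [expand XOR]
= NOT (NOT x1 AND NOT x4) AND NOT (NOT NOT x1 AND x4) AND NOT x1   [De Morgan]
= (NOT NOT x1 OR NOT NOT x4) AND NOT (NOT NOT x1 AND x4) AND NOT x1   [De Morgan]
= (x1 OR NOT NOT x4) AND NOT (NOT NOT x1 AND x4) AND NOT x1   [double negation]
= (x1 OR x4) AND NOT (NOT NOT x1 AND x4) AND NOT x1   [double negation]
= (x1 OR x4) AND (NOT NOT NOT x1 OR NOT x4) AND NOT x1   [De Morgan]
= (x1 OR x4) AND (NOT x1 OR NOT x4) AND NOT x1   [double negation]
= (x1 AND NOT x1 AND NOT x1) OR (x1 AND NOT x4 AND NOT x1) OR (x4 AND NOT x1 AND NOT x1) OR (x4 AND NOT x4 AND NOT x1)   [distribute AND over OR]
= x4 AND NOT x1   [simplify]

x4 AND NOT x1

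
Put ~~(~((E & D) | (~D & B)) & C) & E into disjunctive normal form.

~~(~((E & D) | (~D & B)) & C) & E
≡ ~((E & D) | (~D & B)) & C & E   [double negation]
≡ ~(E & D) & ~(~D & B) & C & E   [De Morgan]
≡ (~E | ~D) & ~(~D & B) & C & E   [De Morgan]
≡ (~E | ~D) & (~~D | ~B) & C & E   [De Morgan]
≡ (~E | ~D) & (D | ~B) & C & E   [double negation]
≡ (~E & D & C & E) | (~E & ~B & C & E) | (~D & D & C & E) | (~D & ~B & C & E)   [distribute & over |]
≡ ~D & ~B & C & E   [simplify]

~D & ~B & C & E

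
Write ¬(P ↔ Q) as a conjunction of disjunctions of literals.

(P ∨ Q) ∧ (¬Q ∨ ¬P)

¬(P ↔ Q)
= ¬((P → Q) ∧ (Q → P))   — eliminate ↔
= ¬((¬P ∨ Q) ∧ (Q → P))   — eliminate →
= ¬((¬P ∨ Q) ∧ (¬Q ∨ P))   — eliminate →
= ¬(¬P ∨ Q) ∨ ¬(¬Q ∨ P)   — De Morgan
= (¬¬P ∧ ¬Q) ∨ ¬(¬Q ∨ P)   — De Morgan
= (P ∧ ¬Q) ∨ ¬(¬Q ∨ P)   — double negation
= (P ∧ ¬Q) ∨ (¬¬Q ∧ ¬P)   — De Morgan
= (P ∧ ¬Q) ∨ (Q ∧ ¬P)   — double negation
= (P ∨ Q) ∧ (P ∨ ¬P) ∧ (¬Q ∨ Q) ∧ (¬Q ∨ ¬P)   — distribute ∨ over ∧
= (P ∨ Q) ∧ (¬Q ∨ ¬P)   — simplify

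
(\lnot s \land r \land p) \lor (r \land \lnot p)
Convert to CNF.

(\lnot s \lor \lnot p) \land r

(\lnot s \land r \land p) \lor (r \land \lnot p)
≡ (\lnot s \lor r) \land (\lnot s \lor \lnot p) \land (r \lor r) \land (r \lor \lnot p) \land (p \lor r) \land (p \lor \lnot p)
≡ (\lnot s \lor \lnot p) \land r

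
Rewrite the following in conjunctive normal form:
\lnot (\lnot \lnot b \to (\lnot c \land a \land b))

b \land (c \lor \lnot a \lor \lnot b)

\lnot (\lnot \lnot b \to (\lnot c \land a \land b))
≡ \lnot (\lnot \lnot \lnot b \lor (\lnot c \land a \land b))   [eliminate \to]
≡ \lnot \lnot \lnot \lnot b \land \lnot (\lnot c \land a \land b)   [De Morgan]
≡ \lnot \lnot b \land \lnot (\lnot c \land a \land b)   [double negation]
≡ b \land \lnot (\lnot c \land a \land b)   [double negation]
≡ b \land (\lnot \lnot c \lor \lnot a \lor \lnot b)   [De Morgan]
≡ b \land (c \lor \lnot a \lor \lnot b)   [double negation]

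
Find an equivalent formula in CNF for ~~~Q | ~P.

~Q | ~P

~~~Q | ~P
= ~Q | ~P   [double negation]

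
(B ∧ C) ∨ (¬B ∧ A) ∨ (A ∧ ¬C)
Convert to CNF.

(B ∧ C) ∨ (¬B ∧ A) ∨ (A ∧ ¬C)
⇔ (B ∨ ¬B ∨ A) ∧ (B ∨ ¬B ∨ ¬C) ∧ (B ∨ A ∨ A) ∧ (B ∨ A ∨ ¬C) ∧ (C ∨ ¬B ∨ A) ∧ (C ∨ ¬B ∨ ¬C) ∧ (C ∨ A ∨ A) ∧ (C ∨ A ∨ ¬C)   — distribute ∨ over ∧
⇔ (B ∨ A) ∧ (C ∨ A)   — simplify

(B ∨ A) ∧ (C ∨ A)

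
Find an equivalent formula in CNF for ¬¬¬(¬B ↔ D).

(¬B ∨ D) ∧ (¬D ∨ B)

¬¬¬(¬B ↔ D)
= ¬¬¬((¬B → D) ∧ (D → ¬B))   (eliminate ↔)
= ¬¬¬((¬¬B ∨ D) ∧ (D → ¬B))   (eliminate →)
= ¬¬¬((¬¬B ∨ D) ∧ (¬D ∨ ¬B))   (eliminate →)
= ¬((¬¬B ∨ D) ∧ (¬D ∨ ¬B))   (double negation)
= ¬(¬¬B ∨ D) ∨ ¬(¬D ∨ ¬B)   (De Morgan)
= (¬¬¬B ∧ ¬D) ∨ ¬(¬D ∨ ¬B)   (De Morgan)
= (¬B ∧ ¬D) ∨ ¬(¬D ∨ ¬B)   (double negation)
= (¬B ∧ ¬D) ∨ (¬¬D ∧ ¬¬B)   (De Morgan)
= (¬B ∧ ¬D) ∨ (D ∧ ¬¬B)   (double negation)
= (¬B ∧ ¬D) ∨ (D ∧ B)   (double negation)
= (¬B ∨ D) ∧ (¬B ∨ B) ∧ (¬D ∨ D) ∧ (¬D ∨ B)   (distribute ∨ over ∧)
= (¬B ∨ D) ∧ (¬D ∨ B)   (simplify)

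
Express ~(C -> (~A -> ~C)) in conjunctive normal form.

C & ~A

~(C -> (~A -> ~C))
≡ ~(~C | (~A -> ~C))   [eliminate ->]
≡ ~(~C | ~~A | ~C)   [eliminate ->]
≡ ~~C & ~~~A & ~~C   [De Morgan]
≡ C & ~~~A & ~~C   [double negation]
≡ C & ~A & ~~C   [double negation]
≡ C & ~A & C   [double negation]
≡ C & ~A   [simplify]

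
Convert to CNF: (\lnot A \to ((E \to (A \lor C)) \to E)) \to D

(\lnot A \to ((E \to (A \lor C)) \to E)) \to D
⇔ \lnot (\lnot A \to ((E \to (A \lor C)) \to E)) \lor D   [eliminate \to]
⇔ \lnot (\lnot \lnot A \lor ((E \to (A \lor C)) \to E)) \lor D   [eliminate \to]
⇔ \lnot (\lnot \lnot A \lor \lnot (E \to (A \lor C)) \lor E) \lor D   [eliminate \to]
⇔ \lnot (\lnot \lnot A \lor \lnot (\lnot E \lor A \lor C) \lor E) \lor D   [eliminate \to]
⇔ (\lnot \lnot \lnot A \land \lnot \lnot (\lnot E \lor A \lor C) \land \lnot E) \lor D   [De Morgan]
⇔ (\lnot A \land \lnot \lnot (\lnot E \lor A \lor C) \land \lnot E) \lor D   [double negation]
⇔ (\lnot A \land (\lnot E \lor A \lor C) \land \lnot E) \lor D   [double negation]
⇔ (\lnot A \lor D) \land (\lnot E \lor A \lor C \lor D) \land (\lnot E \lor D)   [distribute \lor over \land]
⇔ (\lnot A \lor D) \land (\lnot E \lor D)   [simplify]

(\lnot A \lor D) \land (\lnot E \lor D)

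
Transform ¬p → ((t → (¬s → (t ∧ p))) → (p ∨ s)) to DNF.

p ∨ (t ∧ ¬s ∧ ¬p) ∨ s

¬p → ((t → (¬s → (t ∧ p))) → (p ∨ s))
≡ ¬¬p ∨ ((t → (¬s → (t ∧ p))) → (p ∨ s))   [eliminate →]
≡ ¬¬p ∨ ¬(t → (¬s → (t ∧ p))) ∨ p ∨ s   [eliminate →]
≡ ¬¬p ∨ ¬(¬t ∨ (¬s → (t ∧ p))) ∨ p ∨ s   [eliminate →]
≡ ¬¬p ∨ ¬(¬t ∨ ¬¬s ∨ (t ∧ p)) ∨ p ∨ s   [eliminate →]
≡ p ∨ ¬(¬t ∨ ¬¬s ∨ (t ∧ p)) ∨ p ∨ s   [double negation]
≡ p ∨ (¬¬t ∧ ¬¬¬s ∧ ¬(t ∧ p)) ∨ p ∨ s   [De Morgan]
≡ p ∨ (t ∧ ¬¬¬s ∧ ¬(t ∧ p)) ∨ p ∨ s   [double negation]
≡ p ∨ (t ∧ ¬s ∧ ¬(t ∧ p)) ∨ p ∨ s   [double negation]
≡ p ∨ (t ∧ ¬s ∧ (¬t ∨ ¬p)) ∨ p ∨ s   [De Morgan]
≡ p ∨ (t ∧ ¬s ∧ ¬t) ∨ (t ∧ ¬s ∧ ¬p) ∨ p ∨ s   [distribute ∧ over ∨]
≡ p ∨ (t ∧ ¬s ∧ ¬p) ∨ s   [simplify]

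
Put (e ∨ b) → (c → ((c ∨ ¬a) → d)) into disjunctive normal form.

(¬e ∧ ¬b) ∨ ¬c ∨ d

(e ∨ b) → (c → ((c ∨ ¬a) → d))
≡ ¬(e ∨ b) ∨ (c → ((c ∨ ¬a) → d))   — eliminate →
≡ ¬(e ∨ b) ∨ ¬c ∨ ((c ∨ ¬a) → d)   — eliminate →
≡ ¬(e ∨ b) ∨ ¬c ∨ ¬(c ∨ ¬a) ∨ d   — eliminate →
≡ (¬e ∧ ¬b) ∨ ¬c ∨ ¬(c ∨ ¬a) ∨ d   — De Morgan
≡ (¬e ∧ ¬b) ∨ ¬c ∨ (¬c ∧ ¬¬a) ∨ d   — De Morgan
≡ (¬e ∧ ¬b) ∨ ¬c ∨ (¬c ∧ a) ∨ d   — double negation
≡ (¬e ∧ ¬b) ∨ ¬c ∨ d   — simplify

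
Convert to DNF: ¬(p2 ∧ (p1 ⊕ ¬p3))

¬(p2 ∧ (p1 ⊕ ¬p3))
= ¬(p2 ∧ ((p1 ∧ ¬¬p3) ∨ (¬p1 ∧ ¬p3)))   [expand ⊕]
= ¬p2 ∨ ¬((p1 ∧ ¬¬p3) ∨ (¬p1 ∧ ¬p3))   [De Morgan]
= ¬p2 ∨ (¬(p1 ∧ ¬¬p3) ∧ ¬(¬p1 ∧ ¬p3))   [De Morgan]
= ¬p2 ∨ ((¬p1 ∨ ¬¬¬p3) ∧ ¬(¬p1 ∧ ¬p3))   [De Morgan]
= ¬p2 ∨ ((¬p1 ∨ ¬p3) ∧ ¬(¬p1 ∧ ¬p3))   [double negation]
= ¬p2 ∨ ((¬p1 ∨ ¬p3) ∧ (¬¬p1 ∨ ¬¬p3))   [De Morgan]
= ¬p2 ∨ ((¬p1 ∨ ¬p3) ∧ (p1 ∨ ¬¬p3))   [double negation]
= ¬p2 ∨ ((¬p1 ∨ ¬p3) ∧ (p1 ∨ p3))   [double negation]
= ¬p2 ∨ (¬p1 ∧ p1) ∨ (¬p1 ∧ p3) ∨ (¬p3 ∧ p1) ∨ (¬p3 ∧ p3)   [distribute ∧ over ∨]
= ¬p2 ∨ (¬p1 ∧ p3) ∨ (¬p3 ∧ p1)   [simplify]

¬p2 ∨ (¬p1 ∧ p3) ∨ (¬p3 ∧ p1)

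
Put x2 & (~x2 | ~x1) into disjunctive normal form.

x2 & (~x2 | ~x1)
= (x2 & ~x2) | (x2 & ~x1)   [distribute & over |]
= x2 & ~x1   [simplify]

x2 & ~x1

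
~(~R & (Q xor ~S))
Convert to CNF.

~(~R & (Q xor ~S))
⇔ ~(~R & (Q | ~S) & ~(Q & ~S))   — expand xor
⇔ ~~R | ~(Q | ~S) | ~~(Q & ~S)   — De Morgan
⇔ R | ~(Q | ~S) | ~~(Q & ~S)   — double negation
⇔ R | (~Q & ~~S) | ~~(Q & ~S)   — De Morgan
⇔ R | (~Q & S) | ~~(Q & ~S)   — double negation
⇔ R | (~Q & S) | (Q & ~S)   — double negation
⇔ (R | ~Q | Q) & (R | ~Q | ~S) & (R | S | Q) & (R | S | ~S)   — distribute | over &
⇔ (R | ~Q | ~S) & (R | S | Q)   — simplify

(R | ~Q | ~S) & (R | S | Q)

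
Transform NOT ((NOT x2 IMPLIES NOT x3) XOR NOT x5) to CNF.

(NOT x2 OR NOT x5) AND (x3 OR NOT x5) AND (x5 OR x2 OR NOT x3)

NOT ((NOT x2 IMPLIES NOT x3) XOR NOT x5)
⇔ NOT (((NOT x2 IMPLIES NOT x3) OR NOT x5) AND NOT ((NOT x2 IMPLIES NOT x3) AND NOT x5))   [expand XOR]
⇔ NOT ((NOT NOT x2 OR NOT x3 OR NOT x5) AND NOT ((NOT x2 IMPLIES NOT x3) AND NOT x5))   [eliminate IMPLIES]
⇔ NOT ((NOT NOT x2 OR NOT x3 OR NOT x5) AND NOT ((NOT NOT x2 OR NOT x3) AND NOT x5))   [eliminate IMPLIES]
⇔ NOT (NOT NOT x2 OR NOT x3 OR NOT x5) OR NOT NOT ((NOT NOT x2 OR NOT x3) AND NOT x5)   [De Morgan]
⇔ (NOT NOT NOT x2 AND NOT NOT x3 AND NOT NOT x5) OR NOT NOT ((NOT NOT x2 OR NOT x3) AND NOT x5)   [De Morgan]
⇔ (NOT x2 AND NOT NOT x3 AND NOT NOT x5) OR NOT NOT ((NOT NOT x2 OR NOT x3) AND NOT x5)   [double negation]
⇔ (NOT x2 AND x3 AND NOT NOT x5) OR NOT NOT ((NOT NOT x2 OR NOT x3) AND NOT x5)   [double negation]
⇔ (NOT x2 AND x3 AND x5) OR NOT NOT ((NOT NOT x2 OR NOT x3) AND NOT x5)   [double negation]
⇔ (NOT x2 AND x3 AND x5) OR ((NOT NOT x2 OR NOT x3) AND NOT x5)   [double negation]
⇔ (NOT x2 AND x3 AND x5) OR ((x2 OR NOT x3) AND NOT x5)   [double negation]
⇔ (NOT x2 OR x2 OR NOT x3) AND (NOT x2 OR NOT x5) AND (x3 OR x2 OR NOT x3) AND (x3 OR NOT x5) AND (x5 OR x2 OR NOT x3) AND (x5 OR NOT x5)   [distribute OR over AND]
⇔ (NOT x2 OR NOT x5) AND (x3 OR NOT x5) AND (x5 OR x2 OR NOT x3)   [simplify]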